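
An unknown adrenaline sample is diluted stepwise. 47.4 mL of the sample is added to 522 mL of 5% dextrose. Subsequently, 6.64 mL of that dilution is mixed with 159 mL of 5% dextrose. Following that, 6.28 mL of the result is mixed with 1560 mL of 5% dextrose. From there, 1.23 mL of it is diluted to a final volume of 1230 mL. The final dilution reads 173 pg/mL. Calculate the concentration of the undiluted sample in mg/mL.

12.9 mg/mL

Overall dilution factor = 12.01 × 24.95 × 249.4 × 1000 = 7.47 × 10⁷.
Original = 173 pg/mL × 7.47 × 10⁷ = 1.29 × 10¹⁰ pg/mL = 12.9 mg/mL.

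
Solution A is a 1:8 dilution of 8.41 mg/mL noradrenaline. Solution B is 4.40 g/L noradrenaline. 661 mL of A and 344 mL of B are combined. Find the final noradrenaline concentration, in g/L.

C_A = 8.41 mg/mL / 8 = 1.05 mg/mL.
C_B = 4.40 g/L = 4.40 mg/mL.
C_mix = (C_A·V_A + C_B·V_B)/(V_A + V_B) = (1.05×661 + 4.40×344) / 1005 = 2.20 mg/mL = 2.20 g/L.

2.20 g/L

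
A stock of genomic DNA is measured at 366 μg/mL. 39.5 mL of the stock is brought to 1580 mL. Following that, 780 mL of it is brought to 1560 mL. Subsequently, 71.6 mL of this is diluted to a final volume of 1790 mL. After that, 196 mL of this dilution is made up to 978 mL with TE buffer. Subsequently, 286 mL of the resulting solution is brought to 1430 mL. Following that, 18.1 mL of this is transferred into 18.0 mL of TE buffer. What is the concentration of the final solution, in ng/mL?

Overall dilution factor = 40 × 2 × 25 × 4.990 × 5 × 1.994 = 9.95 × 10⁴.
366 μg/mL / 9.95 × 10⁴ = 3.68 × 10⁻³ μg/mL = 3.68 ng/mL.

3.68 ng/mL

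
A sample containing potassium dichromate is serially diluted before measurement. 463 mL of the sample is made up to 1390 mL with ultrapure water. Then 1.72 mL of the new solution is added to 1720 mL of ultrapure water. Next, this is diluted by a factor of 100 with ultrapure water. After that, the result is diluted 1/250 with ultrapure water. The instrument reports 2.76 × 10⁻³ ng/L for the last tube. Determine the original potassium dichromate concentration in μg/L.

207 μg/L

Overall dilution factor = 3.002 × 1001 × 100 × 250 = 7.51 × 10⁷.
Original = 2.76 × 10⁻³ ng/L × 7.51 × 10⁷ = 2.07 × 10⁵ ng/L = 207 μg/L.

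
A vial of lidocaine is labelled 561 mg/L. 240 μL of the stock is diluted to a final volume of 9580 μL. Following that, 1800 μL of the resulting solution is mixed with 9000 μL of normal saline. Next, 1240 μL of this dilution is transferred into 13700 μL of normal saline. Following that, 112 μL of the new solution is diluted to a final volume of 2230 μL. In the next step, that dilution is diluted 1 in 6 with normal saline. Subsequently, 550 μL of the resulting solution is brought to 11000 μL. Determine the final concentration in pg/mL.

Overall dilution factor = 39.92 × 6 × 12.05 × 19.91 × 6 × 20 = 6.89 × 10⁶.
561 mg/L / 6.89 × 10⁶ = 8.14 × 10⁻⁵ mg/L = 81.4 pg/mL.

81.4 pg/mL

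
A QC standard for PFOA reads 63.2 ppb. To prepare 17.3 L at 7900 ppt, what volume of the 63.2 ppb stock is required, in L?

2.16 L

7900 ppt = 7.90 ppb.
V₁ = C₂V₂/C₁ = 7.90 × 17.3 / 63.2 = 2.16 L.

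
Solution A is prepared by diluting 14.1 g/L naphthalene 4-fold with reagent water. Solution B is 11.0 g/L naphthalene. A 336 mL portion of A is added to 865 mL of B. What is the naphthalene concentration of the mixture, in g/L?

C_A = 14.1 g/L / 4 = 3.52 g/L.
C_mix = (C_A·V_A + C_B·V_B)/(V_A + V_B) = (3.52×336 + 11.0×865) / 1201 = 8.91 g/L.

8.91 g/L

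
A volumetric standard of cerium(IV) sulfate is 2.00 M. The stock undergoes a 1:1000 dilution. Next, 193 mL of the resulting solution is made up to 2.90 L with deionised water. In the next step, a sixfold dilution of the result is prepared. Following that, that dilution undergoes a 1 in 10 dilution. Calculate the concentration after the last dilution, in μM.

Overall dilution factor = 1000 × 15.03 × 6 × 10 = 9.02 × 10⁵.
2.00 M / 9.02 × 10⁵ = 2.22 × 10⁻⁶ M = 2.22 μM.

2.22 μM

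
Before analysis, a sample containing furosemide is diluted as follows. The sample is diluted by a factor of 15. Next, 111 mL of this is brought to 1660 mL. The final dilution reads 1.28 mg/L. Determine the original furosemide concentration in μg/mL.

Overall dilution factor = 15 × 14.95 = 224.
Original = 1.28 mg/L × 224 = 287 mg/L = 287 μg/mL.

287 μg/mL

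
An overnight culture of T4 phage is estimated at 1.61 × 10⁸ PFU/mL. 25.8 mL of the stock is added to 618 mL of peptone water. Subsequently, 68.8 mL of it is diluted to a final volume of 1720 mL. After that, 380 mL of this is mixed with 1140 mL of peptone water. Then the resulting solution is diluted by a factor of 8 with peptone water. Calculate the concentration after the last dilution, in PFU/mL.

8070 PFU/mL

Overall dilution factor = 24.95 × 25 × 4 × 8 = 2.00 × 10⁴.
1.61 × 10⁸ PFU/mL / 2.00 × 10⁴ = 8070 PFU/mL.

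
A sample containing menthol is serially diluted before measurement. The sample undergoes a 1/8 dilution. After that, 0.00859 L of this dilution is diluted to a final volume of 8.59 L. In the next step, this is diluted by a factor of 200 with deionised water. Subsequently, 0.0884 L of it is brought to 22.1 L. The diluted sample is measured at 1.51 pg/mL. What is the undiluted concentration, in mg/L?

Overall dilution factor = 8 × 1000 × 200 × 250 = 4.00 × 10⁸.
Original = 1.51 pg/mL × 4.00 × 10⁸ = 6.04 × 10⁸ pg/mL = 604 mg/L.

604 mg/L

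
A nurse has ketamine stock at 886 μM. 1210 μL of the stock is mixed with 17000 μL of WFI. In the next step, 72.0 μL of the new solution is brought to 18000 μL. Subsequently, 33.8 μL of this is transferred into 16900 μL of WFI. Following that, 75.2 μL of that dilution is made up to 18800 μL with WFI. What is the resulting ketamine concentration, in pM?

Overall dilution factor = 15.05 × 250 × 501 × 250 = 4.71 × 10⁸.
886 μM / 4.71 × 10⁸ = 1.88 × 10⁻⁶ μM = 1.88 pM.

1.88 pM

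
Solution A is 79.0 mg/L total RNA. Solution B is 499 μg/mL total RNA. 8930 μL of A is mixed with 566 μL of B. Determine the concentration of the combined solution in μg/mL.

104 μg/mL

C_B = 499 μg/mL = 499 mg/L.
C_mix = (C_A·V_A + C_B·V_B)/(V_A + V_B) = (79.0×8930 + 499×566) / 9496 = 104 mg/L = 104 μg/mL.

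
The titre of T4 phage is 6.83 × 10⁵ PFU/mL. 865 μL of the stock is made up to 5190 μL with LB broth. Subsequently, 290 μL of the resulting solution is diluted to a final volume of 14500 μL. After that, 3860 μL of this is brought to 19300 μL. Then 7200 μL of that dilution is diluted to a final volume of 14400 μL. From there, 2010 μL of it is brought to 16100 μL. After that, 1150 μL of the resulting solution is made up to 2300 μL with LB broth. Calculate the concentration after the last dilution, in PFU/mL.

Overall dilution factor = 6 × 50 × 5 × 2 × 8.010 × 2 = 4.81 × 10⁴.
6.83 × 10⁵ PFU/mL / 4.81 × 10⁴ = 14.2 PFU/mL.

14.2 PFU/mL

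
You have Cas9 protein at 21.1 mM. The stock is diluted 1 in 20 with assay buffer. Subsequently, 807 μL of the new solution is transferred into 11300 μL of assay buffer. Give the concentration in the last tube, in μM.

Overall dilution factor = 20 × 15.00 = 300.
21.1 mM / 300 = 0.0703 mM = 70.3 μM.

70.3 μM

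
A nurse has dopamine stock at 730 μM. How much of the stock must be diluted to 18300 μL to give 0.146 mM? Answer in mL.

0.146 mM = 146 μM.
V₁ = C₂V₂/C₁ = 146 × 18300 / 730 = 3660 μL = 3.66 mL.

3.66 mL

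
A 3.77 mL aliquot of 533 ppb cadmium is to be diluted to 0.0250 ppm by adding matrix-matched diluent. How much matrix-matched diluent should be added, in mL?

0.0250 ppm = 25.0 ppb.
V₂ = C₁V₁/C₂ = 533 × 3.77 / 25.0 = 80.4 mL.
Diluent to add = V₂ − V₁ = 80.4 − 3.77 = 76.6 mL.

76.6 mL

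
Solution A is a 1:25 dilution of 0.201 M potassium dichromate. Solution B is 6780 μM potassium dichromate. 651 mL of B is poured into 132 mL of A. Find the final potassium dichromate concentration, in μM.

C_A = 0.201 M / 25 = 8.04 × 10⁻³ M.
C_B = 6780 μM = 6.78 × 10⁻³ M.
C_mix = (C_A·V_A + C_B·V_B)/(V_A + V_B) = (8.04 × 10⁻³×132 + 6.78 × 10⁻³×651) / 783.0 = 6.99 × 10⁻³ M = 6990 μM.

6990 μM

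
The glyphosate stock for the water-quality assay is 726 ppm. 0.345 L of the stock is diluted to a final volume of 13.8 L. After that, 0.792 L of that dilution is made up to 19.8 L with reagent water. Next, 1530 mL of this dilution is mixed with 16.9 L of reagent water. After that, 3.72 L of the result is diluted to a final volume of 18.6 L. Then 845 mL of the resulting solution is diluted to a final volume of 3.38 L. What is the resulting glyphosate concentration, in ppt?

Overall dilution factor = 40 × 25 × 12.05 × 5 × 4 = 2.41 × 10⁵.
726 ppm / 2.41 × 10⁵ = 3.01 × 10⁻³ ppm = 3010 ppt.

3010 ppt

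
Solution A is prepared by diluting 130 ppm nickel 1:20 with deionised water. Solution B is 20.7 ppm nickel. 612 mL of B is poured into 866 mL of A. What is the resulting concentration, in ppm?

12.4 ppm

C_A = 130 ppm / 20 = 6.50 ppm.
C_mix = (C_A·V_A + C_B·V_B)/(V_A + V_B) = (6.50×866 + 20.7×612) / 1478 = 12.4 ppm.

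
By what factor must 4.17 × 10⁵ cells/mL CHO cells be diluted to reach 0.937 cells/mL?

4.45 × 10⁵

Factor = C₀/C_target = 4.17 × 10⁵ cells/mL / 0.937 cells/mL = 4.45 × 10⁵.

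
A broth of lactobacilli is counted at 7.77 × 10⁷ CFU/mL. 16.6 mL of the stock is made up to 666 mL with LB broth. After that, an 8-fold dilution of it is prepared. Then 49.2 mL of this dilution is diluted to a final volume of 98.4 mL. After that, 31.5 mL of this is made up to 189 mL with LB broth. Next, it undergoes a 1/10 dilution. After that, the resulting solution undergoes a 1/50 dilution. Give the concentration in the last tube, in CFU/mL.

40.3 CFU/mL

Overall dilution factor = 40.12 × 8 × 2 × 6 × 10 × 50 = 1.93 × 10⁶.
7.77 × 10⁷ CFU/mL / 1.93 × 10⁶ = 40.3 CFU/mL.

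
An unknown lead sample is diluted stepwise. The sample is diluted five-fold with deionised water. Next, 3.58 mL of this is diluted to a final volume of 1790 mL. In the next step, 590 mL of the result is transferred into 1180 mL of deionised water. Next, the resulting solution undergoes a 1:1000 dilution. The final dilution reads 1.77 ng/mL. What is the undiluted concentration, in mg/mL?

13.3 mg/mL

Overall dilution factor = 5 × 500 × 3 × 1000 = 7.50 × 10⁶.
Original = 1.77 ng/mL × 7.50 × 10⁶ = 1.33 × 10⁷ ng/mL = 13.3 mg/mL.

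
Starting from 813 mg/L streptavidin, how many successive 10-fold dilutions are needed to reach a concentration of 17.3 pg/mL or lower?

Need 10ⁿ ≥ 4.70 × 10⁷, so n ≥ log(4.70 × 10⁷)/log(10) = 7.67.
Minimum whole steps: n = 8.

8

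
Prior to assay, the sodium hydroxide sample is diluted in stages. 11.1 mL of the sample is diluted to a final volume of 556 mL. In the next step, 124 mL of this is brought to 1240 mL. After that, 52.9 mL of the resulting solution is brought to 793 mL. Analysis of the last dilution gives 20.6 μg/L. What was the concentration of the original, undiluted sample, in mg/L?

Overall dilution factor = 50.09 × 10 × 14.99 = 7509.
Original = 20.6 μg/L × 7509 = 1.55 × 10⁵ μg/L = 155 mg/L.

155 mg/L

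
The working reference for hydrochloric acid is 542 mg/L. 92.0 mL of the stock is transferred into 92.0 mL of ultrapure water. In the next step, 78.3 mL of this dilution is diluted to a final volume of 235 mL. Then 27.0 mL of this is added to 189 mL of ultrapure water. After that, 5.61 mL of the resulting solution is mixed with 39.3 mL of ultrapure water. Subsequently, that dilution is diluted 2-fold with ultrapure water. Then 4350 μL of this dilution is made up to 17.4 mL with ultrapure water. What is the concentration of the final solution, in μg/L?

Overall dilution factor = 2 × 3.001 × 8 × 8.005 × 2 × 4 = 3075.
542 mg/L / 3075 = 0.176 mg/L = 176 μg/L.

176 μg/L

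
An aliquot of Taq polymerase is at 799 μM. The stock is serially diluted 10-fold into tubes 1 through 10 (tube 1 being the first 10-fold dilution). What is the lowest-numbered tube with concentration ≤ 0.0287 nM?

Tube n has concentration 799 μM / 10ⁿ.
Need 10ⁿ ≥ 799 μM / 0.0287 nM = 2.78 × 10⁷, so n ≥ 7.44.
First such tube: n = 8.

tube 8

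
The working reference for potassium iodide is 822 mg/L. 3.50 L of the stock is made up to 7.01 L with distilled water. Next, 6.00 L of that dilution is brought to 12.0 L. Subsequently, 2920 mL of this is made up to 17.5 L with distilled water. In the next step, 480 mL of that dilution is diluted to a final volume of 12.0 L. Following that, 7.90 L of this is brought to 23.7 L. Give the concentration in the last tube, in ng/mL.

457 ng/mL

Overall dilution factor = 2.003 × 2 × 5.993 × 25 × 3 = 1801.
822 mg/L / 1801 = 0.457 mg/L = 457 ng/mL.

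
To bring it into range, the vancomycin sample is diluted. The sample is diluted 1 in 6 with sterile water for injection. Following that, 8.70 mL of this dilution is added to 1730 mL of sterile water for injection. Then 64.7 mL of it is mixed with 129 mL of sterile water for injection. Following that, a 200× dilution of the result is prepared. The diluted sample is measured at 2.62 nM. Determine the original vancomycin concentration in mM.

1.88 mM

Overall dilution factor = 6 × 199.9 × 2.994 × 200 = 7.18 × 10⁵.
Original = 2.62 nM × 7.18 × 10⁵ = 1.88 × 10⁶ nM = 1.88 mM.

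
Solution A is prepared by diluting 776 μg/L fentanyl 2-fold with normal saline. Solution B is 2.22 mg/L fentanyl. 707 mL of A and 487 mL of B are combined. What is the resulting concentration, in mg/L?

1.14 mg/L

C_A = 776 μg/L / 2 = 388 μg/L.
C_B = 2.22 mg/L = 2220 μg/L.
C_mix = (C_A·V_A + C_B·V_B)/(V_A + V_B) = (388×707 + 2220×487) / 1194 = 1135 μg/L = 1.14 mg/L.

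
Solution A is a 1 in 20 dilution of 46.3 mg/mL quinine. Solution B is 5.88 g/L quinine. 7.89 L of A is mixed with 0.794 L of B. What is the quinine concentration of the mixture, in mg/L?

C_A = 46.3 mg/mL / 20 = 2.31 mg/mL.
C_B = 5.88 g/L = 5.88 mg/mL.
C_mix = (C_A·V_A + C_B·V_B)/(V_A + V_B) = (2.31×7.89 + 5.88×0.794) / 8.684 = 2.64 mg/mL = 2640 mg/L.

2640 mg/L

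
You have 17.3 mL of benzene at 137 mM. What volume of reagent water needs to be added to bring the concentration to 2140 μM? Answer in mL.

1090 mL

2140 μM = 2.14 mM.
V₂ = C₁V₁/C₂ = 137 × 17.3 / 2.14 = 1108 mL.
Diluent to add = V₂ − V₁ = 1108 − 17.3 = 1090 mL.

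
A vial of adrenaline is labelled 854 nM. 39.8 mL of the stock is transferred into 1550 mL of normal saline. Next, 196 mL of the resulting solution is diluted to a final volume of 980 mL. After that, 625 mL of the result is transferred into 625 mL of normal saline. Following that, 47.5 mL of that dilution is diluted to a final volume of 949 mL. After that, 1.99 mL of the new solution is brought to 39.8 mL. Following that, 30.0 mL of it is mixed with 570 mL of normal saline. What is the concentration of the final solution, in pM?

Overall dilution factor = 39.94 × 5 × 2 × 19.98 × 20 × 20 = 3.19 × 10⁶.
854 nM / 3.19 × 10⁶ = 2.68 × 10⁻⁴ nM = 0.268 pM.

0.268 pM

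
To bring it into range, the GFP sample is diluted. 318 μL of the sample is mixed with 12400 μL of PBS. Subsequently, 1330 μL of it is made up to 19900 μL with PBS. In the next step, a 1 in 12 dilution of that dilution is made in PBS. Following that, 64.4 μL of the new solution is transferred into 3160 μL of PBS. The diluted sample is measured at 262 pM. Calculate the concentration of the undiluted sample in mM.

0.0942 mM

Overall dilution factor = 39.99 × 14.96 × 12 × 50.07 = 3.60 × 10⁵.
Original = 262 pM × 3.60 × 10⁵ = 9.42 × 10⁷ pM = 0.0942 mM.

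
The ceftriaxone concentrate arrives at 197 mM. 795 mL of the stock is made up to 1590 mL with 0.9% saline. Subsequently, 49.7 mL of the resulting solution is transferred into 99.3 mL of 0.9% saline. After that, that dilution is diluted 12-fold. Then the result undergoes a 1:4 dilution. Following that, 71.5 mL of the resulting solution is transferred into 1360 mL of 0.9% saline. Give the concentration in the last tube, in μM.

Overall dilution factor = 2 × 2.998 × 12 × 4 × 20.02 = 5762.
197 mM / 5762 = 0.0342 mM = 34.2 μM.

34.2 μM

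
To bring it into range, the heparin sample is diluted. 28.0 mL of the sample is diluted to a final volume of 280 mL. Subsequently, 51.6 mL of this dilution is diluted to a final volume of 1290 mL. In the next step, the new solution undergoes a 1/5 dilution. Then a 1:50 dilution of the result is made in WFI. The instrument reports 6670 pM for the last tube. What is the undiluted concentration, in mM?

0.417 mM

Overall dilution factor = 10 × 25 × 5 × 50 = 6.25 × 10⁴.
Original = 6670 pM × 6.25 × 10⁴ = 4.17 × 10⁸ pM = 0.417 mM.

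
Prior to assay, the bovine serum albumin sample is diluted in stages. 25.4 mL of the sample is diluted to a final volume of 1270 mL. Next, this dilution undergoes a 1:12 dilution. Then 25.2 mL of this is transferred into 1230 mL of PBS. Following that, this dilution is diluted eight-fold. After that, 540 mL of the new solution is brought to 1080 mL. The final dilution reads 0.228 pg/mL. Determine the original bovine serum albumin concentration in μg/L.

109 μg/L

Overall dilution factor = 50 × 12 × 49.81 × 8 × 2 = 4.78 × 10⁵.
Original = 0.228 pg/mL × 4.78 × 10⁵ = 1.09 × 10⁵ pg/mL = 109 μg/L.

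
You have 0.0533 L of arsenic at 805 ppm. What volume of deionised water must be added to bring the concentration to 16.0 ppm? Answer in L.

2.63 L

V₂ = C₁V₁/C₂ = 805 × 0.0533 / 16.0 = 2.68 L.
Diluent to add = V₂ − V₁ = 2.68 − 0.0533 = 2.63 L.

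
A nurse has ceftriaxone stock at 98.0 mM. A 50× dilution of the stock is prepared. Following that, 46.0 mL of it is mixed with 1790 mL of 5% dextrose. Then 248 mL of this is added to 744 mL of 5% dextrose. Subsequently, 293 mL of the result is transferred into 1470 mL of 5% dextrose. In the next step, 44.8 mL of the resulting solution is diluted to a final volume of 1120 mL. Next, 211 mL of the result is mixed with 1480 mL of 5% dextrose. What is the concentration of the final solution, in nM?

10.2 nM

Overall dilution factor = 50 × 39.91 × 4 × 6.017 × 25 × 8.014 = 9.62 × 10⁶.
98.0 mM / 9.62 × 10⁶ = 1.02 × 10⁻⁵ mM = 10.2 nM.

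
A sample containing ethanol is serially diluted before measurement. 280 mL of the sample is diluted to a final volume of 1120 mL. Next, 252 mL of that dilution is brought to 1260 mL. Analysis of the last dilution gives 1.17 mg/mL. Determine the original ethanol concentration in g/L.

Overall dilution factor = 4 × 5 = 20.0.
Original = 1.17 mg/mL × 20.0 = 23.4 mg/mL = 23.4 g/L.

23.4 g/L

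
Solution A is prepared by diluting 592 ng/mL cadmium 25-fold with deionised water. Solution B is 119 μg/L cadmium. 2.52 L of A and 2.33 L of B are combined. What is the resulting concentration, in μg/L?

69.5 μg/L

C_A = 592 ng/mL / 25 = 23.7 ng/mL.
C_B = 119 μg/L = 119 ng/mL.
C_mix = (C_A·V_A + C_B·V_B)/(V_A + V_B) = (23.7×2.52 + 119×2.33) / 4.850 = 69.5 ng/mL = 69.5 μg/L.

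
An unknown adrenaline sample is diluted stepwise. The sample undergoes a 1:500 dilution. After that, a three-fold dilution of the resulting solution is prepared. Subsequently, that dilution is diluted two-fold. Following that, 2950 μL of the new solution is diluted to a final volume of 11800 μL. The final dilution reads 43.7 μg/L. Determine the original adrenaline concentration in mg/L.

524 mg/L

Overall dilution factor = 500 × 3 × 2 × 4 = 1.20 × 10⁴.
Original = 43.7 μg/L × 1.20 × 10⁴ = 5.24 × 10⁵ μg/L = 524 mg/L.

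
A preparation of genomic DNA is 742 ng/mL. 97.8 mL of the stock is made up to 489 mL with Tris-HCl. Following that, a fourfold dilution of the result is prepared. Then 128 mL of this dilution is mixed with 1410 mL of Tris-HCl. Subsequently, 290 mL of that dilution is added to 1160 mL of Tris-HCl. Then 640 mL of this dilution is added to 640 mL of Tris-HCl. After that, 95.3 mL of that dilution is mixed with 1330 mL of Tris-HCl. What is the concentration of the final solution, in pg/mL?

Overall dilution factor = 5 × 4 × 12.02 × 5 × 2 × 14.96 = 3.59 × 10⁴.
742 ng/mL / 3.59 × 10⁴ = 0.0206 ng/mL = 20.6 pg/mL.

20.6 pg/mL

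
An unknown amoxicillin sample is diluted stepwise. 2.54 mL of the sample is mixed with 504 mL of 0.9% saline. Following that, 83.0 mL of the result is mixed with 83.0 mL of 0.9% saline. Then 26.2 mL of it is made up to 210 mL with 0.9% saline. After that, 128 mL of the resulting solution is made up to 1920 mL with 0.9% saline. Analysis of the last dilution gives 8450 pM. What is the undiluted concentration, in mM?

Overall dilution factor = 199.4 × 2 × 8.015 × 15 = 4.80 × 10⁴.
Original = 8450 pM × 4.80 × 10⁴ = 4.05 × 10⁸ pM = 0.405 mM.

0.405 mM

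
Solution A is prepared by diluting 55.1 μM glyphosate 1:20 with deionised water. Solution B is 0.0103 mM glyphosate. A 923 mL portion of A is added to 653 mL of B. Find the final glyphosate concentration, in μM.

5.88 μM

C_A = 55.1 μM / 20 = 2.75 μM.
C_B = 0.0103 mM = 10.3 μM.
C_mix = (C_A·V_A + C_B·V_B)/(V_A + V_B) = (2.75×923 + 10.3×653) / 1576 = 5.88 μM.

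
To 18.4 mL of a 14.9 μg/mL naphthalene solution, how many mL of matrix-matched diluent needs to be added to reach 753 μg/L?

346 mL

753 μg/L = 0.753 μg/mL.
V₂ = C₁V₁/C₂ = 14.9 × 18.4 / 0.753 = 364 mL.
Diluent to add = V₂ − V₁ = 364 − 18.4 = 346 mL.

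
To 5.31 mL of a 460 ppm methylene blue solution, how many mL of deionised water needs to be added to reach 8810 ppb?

272 mL

8810 ppb = 8.81 ppm.
V₂ = C₁V₁/C₂ = 460 × 5.31 / 8.81 = 277 mL.
Diluent to add = V₂ − V₁ = 277 − 5.31 = 272 mL.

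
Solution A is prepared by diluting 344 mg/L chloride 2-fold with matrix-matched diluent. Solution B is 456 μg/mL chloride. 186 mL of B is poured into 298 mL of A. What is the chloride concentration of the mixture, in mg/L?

281 mg/L

C_A = 344 mg/L / 2 = 172 mg/L.
C_B = 456 μg/mL = 456 mg/L.
C_mix = (C_A·V_A + C_B·V_B)/(V_A + V_B) = (172×298 + 456×186) / 484.0 = 281 mg/L.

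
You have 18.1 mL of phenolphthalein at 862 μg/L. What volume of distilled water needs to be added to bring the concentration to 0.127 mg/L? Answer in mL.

105 mL

0.127 mg/L = 127 μg/L.
V₂ = C₁V₁/C₂ = 862 × 18.1 / 127 = 123 mL.
Diluent to add = V₂ − V₁ = 123 − 18.1 = 105 mL.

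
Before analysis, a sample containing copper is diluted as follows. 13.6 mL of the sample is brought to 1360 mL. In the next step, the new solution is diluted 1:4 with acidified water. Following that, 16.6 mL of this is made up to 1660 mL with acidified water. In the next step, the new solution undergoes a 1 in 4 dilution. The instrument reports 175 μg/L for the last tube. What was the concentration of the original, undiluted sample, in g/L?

Overall dilution factor = 100 × 4 × 100 × 4 = 1.60 × 10⁵.
Original = 175 μg/L × 1.60 × 10⁵ = 2.80 × 10⁷ μg/L = 28.0 g/L.

28.0 g/L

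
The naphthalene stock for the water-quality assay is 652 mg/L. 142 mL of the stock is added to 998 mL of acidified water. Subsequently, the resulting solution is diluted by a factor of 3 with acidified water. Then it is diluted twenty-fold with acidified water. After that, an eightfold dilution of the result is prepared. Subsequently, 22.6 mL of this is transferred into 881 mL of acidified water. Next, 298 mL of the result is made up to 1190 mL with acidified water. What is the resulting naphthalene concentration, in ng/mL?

1.06 ng/mL

Overall dilution factor = 8.028 × 3 × 20 × 8 × 39.98 × 3.993 = 6.15 × 10⁵.
652 mg/L / 6.15 × 10⁵ = 1.06 × 10⁻³ mg/L = 1.06 ng/mL.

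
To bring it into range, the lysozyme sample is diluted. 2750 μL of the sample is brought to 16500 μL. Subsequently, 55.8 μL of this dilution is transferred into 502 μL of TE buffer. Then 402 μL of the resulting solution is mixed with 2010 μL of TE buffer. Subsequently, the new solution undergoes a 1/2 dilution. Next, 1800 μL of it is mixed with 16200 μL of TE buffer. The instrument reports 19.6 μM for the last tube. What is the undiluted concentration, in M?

Overall dilution factor = 6 × 9.996 × 6 × 2 × 10 = 7197.
Original = 19.6 μM × 7197 = 1.41 × 10⁵ μM = 0.141 M.

0.141 M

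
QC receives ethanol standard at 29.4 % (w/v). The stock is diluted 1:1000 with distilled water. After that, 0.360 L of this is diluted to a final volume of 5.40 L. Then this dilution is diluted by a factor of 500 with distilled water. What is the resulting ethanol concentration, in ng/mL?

39.2 ng/mL

Overall dilution factor = 1000 × 15 × 500 = 7.50 × 10⁶.
29.4 % (w/v) / 7.50 × 10⁶ = 3.92 × 10⁻⁶ % (w/v) = 39.2 ng/mL.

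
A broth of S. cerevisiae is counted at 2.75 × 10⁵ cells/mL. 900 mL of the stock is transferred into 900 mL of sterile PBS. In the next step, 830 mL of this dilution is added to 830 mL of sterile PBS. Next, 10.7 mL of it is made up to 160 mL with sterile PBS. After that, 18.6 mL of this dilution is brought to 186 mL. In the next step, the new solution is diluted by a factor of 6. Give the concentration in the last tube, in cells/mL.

Overall dilution factor = 2 × 2 × 14.95 × 10 × 6 = 3589.
2.75 × 10⁵ cells/mL / 3589 = 76.6 cells/mL.

76.6 cells/mL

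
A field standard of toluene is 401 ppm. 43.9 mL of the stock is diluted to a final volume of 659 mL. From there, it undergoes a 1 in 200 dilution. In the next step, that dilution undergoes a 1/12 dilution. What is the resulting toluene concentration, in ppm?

Overall dilution factor = 15.01 × 200 × 12 = 3.60 × 10⁴.
401 ppm / 3.60 × 10⁴ = 0.0111 ppm.

0.0111 ppm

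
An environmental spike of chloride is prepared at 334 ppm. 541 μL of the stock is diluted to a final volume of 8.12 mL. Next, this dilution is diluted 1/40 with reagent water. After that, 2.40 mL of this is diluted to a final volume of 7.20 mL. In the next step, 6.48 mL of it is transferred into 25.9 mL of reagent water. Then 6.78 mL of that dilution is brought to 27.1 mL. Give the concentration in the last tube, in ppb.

Overall dilution factor = 15.01 × 40 × 3 × 4.997 × 3.997 = 3.60 × 10⁴.
334 ppm / 3.60 × 10⁴ = 9.28 × 10⁻³ ppm = 9.28 ppb.

9.28 ppb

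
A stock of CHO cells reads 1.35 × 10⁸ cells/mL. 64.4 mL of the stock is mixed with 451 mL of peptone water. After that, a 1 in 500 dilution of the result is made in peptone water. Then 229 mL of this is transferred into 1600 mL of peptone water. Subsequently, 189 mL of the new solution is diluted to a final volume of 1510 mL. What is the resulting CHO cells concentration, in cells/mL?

Overall dilution factor = 8.003 × 500 × 7.987 × 7.989 = 2.55 × 10⁵.
1.35 × 10⁸ cells/mL / 2.55 × 10⁵ = 529 cells/mL.

529 cells/mL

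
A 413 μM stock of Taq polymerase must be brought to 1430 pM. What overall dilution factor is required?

Factor = C₀/C_target = 413 μM / 1430 pM = 2.89 × 10⁵.

2.89 × 10⁵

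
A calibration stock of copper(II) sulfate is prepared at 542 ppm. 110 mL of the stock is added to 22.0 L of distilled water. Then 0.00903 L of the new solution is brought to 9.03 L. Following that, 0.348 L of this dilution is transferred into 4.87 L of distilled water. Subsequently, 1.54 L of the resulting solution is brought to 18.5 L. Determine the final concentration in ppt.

15.0 ppt

Overall dilution factor = 201 × 1000 × 14.99 × 12.01 = 3.62 × 10⁷.
542 ppm / 3.62 × 10⁷ = 1.50 × 10⁻⁵ ppm = 15.0 ppt.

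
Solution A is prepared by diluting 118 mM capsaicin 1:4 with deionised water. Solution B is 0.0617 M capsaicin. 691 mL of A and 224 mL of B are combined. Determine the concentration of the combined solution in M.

C_A = 118 mM / 4 = 29.5 mM.
C_B = 0.0617 M = 61.7 mM.
C_mix = (C_A·V_A + C_B·V_B)/(V_A + V_B) = (29.5×691 + 61.7×224) / 915.0 = 37.4 mM = 0.0374 M.

0.0374 M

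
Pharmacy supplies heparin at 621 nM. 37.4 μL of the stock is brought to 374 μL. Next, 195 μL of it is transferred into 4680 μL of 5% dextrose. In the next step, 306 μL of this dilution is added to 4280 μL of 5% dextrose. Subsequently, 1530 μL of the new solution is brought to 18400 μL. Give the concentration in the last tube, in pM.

Overall dilution factor = 10 × 25 × 14.99 × 12.03 = 4.51 × 10⁴.
621 nM / 4.51 × 10⁴ = 0.0138 nM = 13.8 pM.

13.8 pM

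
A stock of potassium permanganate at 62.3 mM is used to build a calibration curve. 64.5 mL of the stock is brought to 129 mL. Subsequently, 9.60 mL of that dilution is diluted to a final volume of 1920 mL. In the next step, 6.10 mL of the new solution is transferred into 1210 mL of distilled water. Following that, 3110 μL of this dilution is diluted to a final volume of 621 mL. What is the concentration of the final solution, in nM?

Overall dilution factor = 2 × 200 × 199.4 × 199.7 = 1.59 × 10⁷.
62.3 mM / 1.59 × 10⁷ = 3.91 × 10⁻⁶ mM = 3.91 nM.

3.91 nM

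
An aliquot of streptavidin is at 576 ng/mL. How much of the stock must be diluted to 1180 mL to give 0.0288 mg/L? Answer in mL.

59.0 mL

0.0288 mg/L = 28.8 ng/mL.
V₁ = C₂V₂/C₁ = 28.8 × 1180 / 576 = 59.0 mL.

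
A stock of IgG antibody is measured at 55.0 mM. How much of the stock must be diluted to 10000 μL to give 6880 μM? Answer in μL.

1250 μL

6880 μM = 6.88 mM.
V₁ = C₂V₂/C₁ = 6.88 × 10000 / 55.0 = 1251 μL.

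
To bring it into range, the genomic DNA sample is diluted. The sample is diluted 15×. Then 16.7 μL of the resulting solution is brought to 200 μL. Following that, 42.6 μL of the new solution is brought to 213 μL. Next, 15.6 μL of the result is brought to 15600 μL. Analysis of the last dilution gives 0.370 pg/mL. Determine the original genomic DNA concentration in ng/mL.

Overall dilution factor = 15 × 11.98 × 5 × 1000 = 8.98 × 10⁵.
Original = 0.370 pg/mL × 8.98 × 10⁵ = 3.32 × 10⁵ pg/mL = 332 ng/mL.

332 ng/mL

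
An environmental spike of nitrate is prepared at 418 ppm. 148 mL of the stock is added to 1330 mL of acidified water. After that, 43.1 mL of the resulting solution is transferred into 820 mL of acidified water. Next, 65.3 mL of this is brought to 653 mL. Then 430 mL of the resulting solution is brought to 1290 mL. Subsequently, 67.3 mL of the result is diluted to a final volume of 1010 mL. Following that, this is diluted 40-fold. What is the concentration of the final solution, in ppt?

Overall dilution factor = 9.986 × 20.03 × 10 × 3 × 15.01 × 40 = 3.60 × 10⁶.
418 ppm / 3.60 × 10⁶ = 1.16 × 10⁻⁴ ppm = 116 ppt.

116 ppt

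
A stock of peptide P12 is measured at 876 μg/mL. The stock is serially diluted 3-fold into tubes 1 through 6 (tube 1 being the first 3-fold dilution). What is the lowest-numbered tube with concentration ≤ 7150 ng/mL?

Tube n has concentration 876 μg/mL / 3ⁿ.
Need 3ⁿ ≥ 876 μg/mL / 7150 ng/mL = 123, so n ≥ 4.38.
First such tube: n = 5.

tube 5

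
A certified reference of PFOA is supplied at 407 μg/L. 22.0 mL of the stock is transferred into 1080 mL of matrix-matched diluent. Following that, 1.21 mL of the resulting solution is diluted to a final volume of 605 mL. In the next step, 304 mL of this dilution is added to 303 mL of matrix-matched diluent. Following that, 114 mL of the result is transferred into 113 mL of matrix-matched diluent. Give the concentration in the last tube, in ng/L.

4.09 ng/L

Overall dilution factor = 50.09 × 500 × 1.997 × 1.991 = 9.96 × 10⁴.
407 μg/L / 9.96 × 10⁴ = 4.09 × 10⁻³ μg/L = 4.09 ng/L.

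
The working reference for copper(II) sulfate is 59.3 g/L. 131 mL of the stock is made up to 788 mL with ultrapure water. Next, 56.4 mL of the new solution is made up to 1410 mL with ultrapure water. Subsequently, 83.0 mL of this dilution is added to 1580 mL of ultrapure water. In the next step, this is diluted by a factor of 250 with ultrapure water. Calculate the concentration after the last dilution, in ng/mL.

Overall dilution factor = 6.015 × 25 × 20.04 × 250 = 7.53 × 10⁵.
59.3 g/L / 7.53 × 10⁵ = 7.87 × 10⁻⁵ g/L = 78.7 ng/mL.

78.7 ng/mL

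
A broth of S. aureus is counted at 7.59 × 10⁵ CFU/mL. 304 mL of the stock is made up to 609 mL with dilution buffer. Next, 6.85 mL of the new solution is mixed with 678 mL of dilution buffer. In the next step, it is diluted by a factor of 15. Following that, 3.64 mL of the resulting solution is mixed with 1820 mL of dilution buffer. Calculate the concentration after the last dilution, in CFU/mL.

Overall dilution factor = 2.003 × 99.98 × 15 × 501 = 1.51 × 10⁶.
7.59 × 10⁵ CFU/mL / 1.51 × 10⁶ = 0.504 CFU/mL.

0.504 CFU/mL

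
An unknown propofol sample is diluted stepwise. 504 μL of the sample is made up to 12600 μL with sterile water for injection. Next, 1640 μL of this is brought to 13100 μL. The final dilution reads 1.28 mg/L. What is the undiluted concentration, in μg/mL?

256 μg/mL

Overall dilution factor = 25 × 7.988 = 200.
Original = 1.28 mg/L × 200 = 256 mg/L = 256 μg/mL.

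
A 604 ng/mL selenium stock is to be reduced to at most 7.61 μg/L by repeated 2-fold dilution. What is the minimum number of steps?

Need 2ⁿ ≥ 79.4, so n ≥ log(79.4)/log(2) = 6.31.
Minimum whole steps: n = 7.

7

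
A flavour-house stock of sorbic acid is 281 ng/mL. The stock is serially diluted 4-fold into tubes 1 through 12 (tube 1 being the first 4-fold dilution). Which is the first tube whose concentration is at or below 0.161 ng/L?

Tube n has concentration 281 ng/mL / 4ⁿ.
Need 4ⁿ ≥ 281 ng/mL / 0.161 ng/L = 1.75 × 10⁶, so n ≥ 10.37.
First such tube: n = 11.

tube 11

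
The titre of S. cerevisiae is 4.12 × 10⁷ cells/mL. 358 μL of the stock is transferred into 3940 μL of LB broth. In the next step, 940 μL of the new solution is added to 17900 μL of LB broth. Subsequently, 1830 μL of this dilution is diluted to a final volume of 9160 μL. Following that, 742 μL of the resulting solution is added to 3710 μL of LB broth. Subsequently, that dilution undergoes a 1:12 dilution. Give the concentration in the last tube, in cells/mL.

Overall dilution factor = 12.01 × 20.04 × 5.005 × 6 × 12 = 8.67 × 10⁴.
4.12 × 10⁷ cells/mL / 8.67 × 10⁴ = 475 cells/mL.

475 cells/mL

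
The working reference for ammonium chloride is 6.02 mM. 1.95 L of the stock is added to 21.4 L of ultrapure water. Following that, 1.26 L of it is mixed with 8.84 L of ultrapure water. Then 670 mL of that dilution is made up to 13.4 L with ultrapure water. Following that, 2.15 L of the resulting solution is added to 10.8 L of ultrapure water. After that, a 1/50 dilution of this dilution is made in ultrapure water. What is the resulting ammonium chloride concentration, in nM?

10.4 nM

Overall dilution factor = 11.97 × 8.016 × 20 × 6.023 × 50 = 5.78 × 10⁵.
6.02 mM / 5.78 × 10⁵ = 1.04 × 10⁻⁵ mM = 10.4 nM.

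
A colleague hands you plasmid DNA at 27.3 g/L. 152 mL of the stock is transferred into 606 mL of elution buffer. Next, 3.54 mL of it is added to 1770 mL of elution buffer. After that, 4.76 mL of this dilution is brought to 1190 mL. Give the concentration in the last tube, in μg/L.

Overall dilution factor = 4.987 × 501 × 250 = 6.25 × 10⁵.
27.3 g/L / 6.25 × 10⁵ = 4.37 × 10⁻⁵ g/L = 43.7 μg/L.

43.7 μg/L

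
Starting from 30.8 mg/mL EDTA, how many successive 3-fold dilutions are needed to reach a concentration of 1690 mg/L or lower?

3

Need 3ⁿ ≥ 18.2, so n ≥ log(18.2)/log(3) = 2.64.
Minimum whole steps: n = 3.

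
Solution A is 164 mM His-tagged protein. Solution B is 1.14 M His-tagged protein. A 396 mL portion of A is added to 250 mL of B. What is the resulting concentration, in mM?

542 mM

C_B = 1.14 M = 1140 mM.
C_mix = (C_A·V_A + C_B·V_B)/(V_A + V_B) = (164×396 + 1140×250) / 646.0 = 542 mM.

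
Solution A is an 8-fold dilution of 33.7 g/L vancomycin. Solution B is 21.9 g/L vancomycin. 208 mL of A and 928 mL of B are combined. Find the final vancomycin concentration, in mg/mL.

18.7 mg/mL

C_A = 33.7 g/L / 8 = 4.21 g/L.
C_mix = (C_A·V_A + C_B·V_B)/(V_A + V_B) = (4.21×208 + 21.9×928) / 1136 = 18.7 g/L = 18.7 mg/mL.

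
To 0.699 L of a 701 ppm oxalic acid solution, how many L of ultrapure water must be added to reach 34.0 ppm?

V₂ = C₁V₁/C₂ = 701 × 0.699 / 34.0 = 14.4 L.
Diluent to add = V₂ − V₁ = 14.4 − 0.699 = 13.7 L.

13.7 L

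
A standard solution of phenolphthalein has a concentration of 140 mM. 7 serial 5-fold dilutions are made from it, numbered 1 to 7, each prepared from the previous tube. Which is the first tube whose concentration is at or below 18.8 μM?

Tube n has concentration 140 mM / 5ⁿ.
Need 5ⁿ ≥ 140 mM / 18.8 μM = 7447, so n ≥ 5.54.
First such tube: n = 6.

tube 6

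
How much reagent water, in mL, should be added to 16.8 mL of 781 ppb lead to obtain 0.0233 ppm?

546 mL

0.0233 ppm = 23.3 ppb.
V₂ = C₁V₁/C₂ = 781 × 16.8 / 23.3 = 563 mL.
Diluent to add = V₂ − V₁ = 563 − 16.8 = 546 mL.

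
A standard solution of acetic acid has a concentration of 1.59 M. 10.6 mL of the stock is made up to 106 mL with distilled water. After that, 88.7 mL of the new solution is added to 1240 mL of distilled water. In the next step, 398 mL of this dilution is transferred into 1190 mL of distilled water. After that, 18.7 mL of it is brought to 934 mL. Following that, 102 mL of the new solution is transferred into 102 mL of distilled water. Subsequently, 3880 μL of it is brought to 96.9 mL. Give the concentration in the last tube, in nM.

Overall dilution factor = 10 × 14.98 × 3.990 × 49.95 × 2 × 24.97 = 1.49 × 10⁶.
1.59 M / 1.49 × 10⁶ = 1.07 × 10⁻⁶ M = 1070 nM.

1070 nM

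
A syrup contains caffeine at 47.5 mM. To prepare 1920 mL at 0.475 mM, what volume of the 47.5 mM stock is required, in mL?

19.2 mL

V₁ = C₂V₂/C₁ = 0.475 × 1920 / 47.5 = 19.2 mL.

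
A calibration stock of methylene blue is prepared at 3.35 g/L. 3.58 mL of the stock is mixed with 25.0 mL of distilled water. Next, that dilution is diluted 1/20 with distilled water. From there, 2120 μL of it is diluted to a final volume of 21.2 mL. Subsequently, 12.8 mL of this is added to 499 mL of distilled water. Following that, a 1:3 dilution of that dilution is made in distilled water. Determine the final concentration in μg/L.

Overall dilution factor = 7.983 × 20 × 10 × 39.98 × 3 = 1.92 × 10⁵.
3.35 g/L / 1.92 × 10⁵ = 1.75 × 10⁻⁵ g/L = 17.5 μg/L.

17.5 μg/L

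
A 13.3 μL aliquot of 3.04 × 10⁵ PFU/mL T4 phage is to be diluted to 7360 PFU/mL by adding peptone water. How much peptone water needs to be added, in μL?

536 μL

V₂ = C₁V₁/C₂ = 3.04 × 10⁵ × 13.3 / 7360 = 549 μL.
Diluent to add = V₂ − V₁ = 549 − 13.3 = 536 μL.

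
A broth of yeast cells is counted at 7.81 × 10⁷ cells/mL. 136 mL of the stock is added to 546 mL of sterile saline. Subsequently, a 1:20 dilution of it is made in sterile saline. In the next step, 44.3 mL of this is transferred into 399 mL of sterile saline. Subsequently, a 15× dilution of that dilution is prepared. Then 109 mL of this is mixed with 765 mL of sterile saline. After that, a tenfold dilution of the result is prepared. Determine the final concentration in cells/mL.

Overall dilution factor = 5.015 × 20 × 10.01 × 15 × 8.018 × 10 = 1.21 × 10⁶.
7.81 × 10⁷ cells/mL / 1.21 × 10⁶ = 64.7 cells/mL.

64.7 cells/mL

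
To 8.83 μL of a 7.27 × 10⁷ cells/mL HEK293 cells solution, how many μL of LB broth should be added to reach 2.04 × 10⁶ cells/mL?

306 μL

V₂ = C₁V₁/C₂ = 7.27 × 10⁷ × 8.83 / 2.04 × 10⁶ = 315 μL.
Diluent to add = V₂ − V₁ = 315 − 8.83 = 306 μL.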